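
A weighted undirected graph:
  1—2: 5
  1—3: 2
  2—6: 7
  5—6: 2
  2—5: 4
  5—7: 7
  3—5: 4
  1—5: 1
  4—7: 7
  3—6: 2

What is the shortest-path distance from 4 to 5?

14

Routes from 4 to 5:
4→7→5: 7 + 7 = 14
The minimum is 14.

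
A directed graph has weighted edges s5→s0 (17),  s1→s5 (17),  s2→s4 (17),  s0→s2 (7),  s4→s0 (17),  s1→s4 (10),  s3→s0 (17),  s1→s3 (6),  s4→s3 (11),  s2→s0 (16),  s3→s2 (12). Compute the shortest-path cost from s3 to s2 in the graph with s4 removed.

Routes from s3 to s2 avoiding s4:
s3 -> s0 -> s2: 17 + 7 = 24
s3 -> s2: 12
The minimum is 12.

12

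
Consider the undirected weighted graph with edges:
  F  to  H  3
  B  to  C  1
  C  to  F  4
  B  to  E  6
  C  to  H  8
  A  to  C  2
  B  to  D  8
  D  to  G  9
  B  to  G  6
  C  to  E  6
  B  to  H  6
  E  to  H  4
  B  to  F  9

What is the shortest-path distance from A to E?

A few of the A→E routes:
A -> C -> H -> E: 2 + 8 + 4 = 14
A -> C -> E: 2 + 6 = 8
A -> C -> B -> H -> E: 2 + 1 + 6 + 4 = 13
A -> C -> B -> E: 2 + 1 + 6 = 9
A -> C -> F -> H -> E: 2 + 4 + 3 + 4 = 13
The minimum is 8.

8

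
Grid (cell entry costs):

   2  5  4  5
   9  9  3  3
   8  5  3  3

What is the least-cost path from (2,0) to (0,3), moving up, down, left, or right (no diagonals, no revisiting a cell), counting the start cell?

27

Cheapest: [2,0] [2,1] [2,2] [1,2] [1,3] [0,3]
  8 + 5 + 3 + 3 + 3 + 5 = 27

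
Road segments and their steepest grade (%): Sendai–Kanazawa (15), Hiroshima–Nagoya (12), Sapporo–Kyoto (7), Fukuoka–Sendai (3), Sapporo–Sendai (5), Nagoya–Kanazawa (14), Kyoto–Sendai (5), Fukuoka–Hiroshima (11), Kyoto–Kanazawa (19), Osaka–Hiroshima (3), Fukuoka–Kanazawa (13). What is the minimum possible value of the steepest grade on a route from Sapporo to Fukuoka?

5

Checking several routes:
Sapporo → Sendai → Fukuoka: max(5, 3) = 5
Sapporo → Kyoto → Sendai → Fukuoka: max(7, 5, 3) = 7
Sapporo → Sendai → Kanazawa → Fukuoka: max(5, 15, 13) = 15
The minimum achievable maximum is 5%.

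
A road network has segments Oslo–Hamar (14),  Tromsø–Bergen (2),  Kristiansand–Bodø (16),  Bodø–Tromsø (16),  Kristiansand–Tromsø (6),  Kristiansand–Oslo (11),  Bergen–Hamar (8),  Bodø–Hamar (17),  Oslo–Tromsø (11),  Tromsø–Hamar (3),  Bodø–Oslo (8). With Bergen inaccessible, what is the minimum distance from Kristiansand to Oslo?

Comparing a few candidate routes:
Kristiansand→Tromsø→Oslo: 6 + 11 = 17
Kristiansand→Bodø→Oslo: 16 + 8 = 24
Kristiansand→Oslo: 11
Kristiansand→Tromsø→Hamar→Oslo: 6 + 3 + 14 = 23
Shortest: 11.

11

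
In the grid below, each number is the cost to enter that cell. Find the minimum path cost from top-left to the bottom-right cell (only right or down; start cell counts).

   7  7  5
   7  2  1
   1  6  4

Best path: [0,0]→[0,1]→[1,1]→[1,2]→[2,2]
Cost: 7 + 7 + 2 + 1 + 4 = 21

21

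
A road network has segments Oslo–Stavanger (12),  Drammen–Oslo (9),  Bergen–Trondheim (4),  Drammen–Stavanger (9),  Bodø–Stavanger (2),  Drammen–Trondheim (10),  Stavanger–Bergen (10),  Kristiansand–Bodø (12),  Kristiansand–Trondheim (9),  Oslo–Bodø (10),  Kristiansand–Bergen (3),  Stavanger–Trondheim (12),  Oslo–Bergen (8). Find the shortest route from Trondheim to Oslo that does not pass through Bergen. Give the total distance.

19

Some routes from Trondheim to Oslo avoiding Bergen:
Trondheim - Stavanger - Bodø - Oslo: 12 + 2 + 10 = 24
Trondheim - Stavanger - Drammen - Oslo: 12 + 9 + 9 = 30
Trondheim - Kristiansand - Bodø - Oslo: 9 + 12 + 10 = 31
Trondheim - Stavanger - Oslo: 12 + 12 = 24
Trondheim - Drammen - Oslo: 10 + 9 = 19
Best route has total 19 mi.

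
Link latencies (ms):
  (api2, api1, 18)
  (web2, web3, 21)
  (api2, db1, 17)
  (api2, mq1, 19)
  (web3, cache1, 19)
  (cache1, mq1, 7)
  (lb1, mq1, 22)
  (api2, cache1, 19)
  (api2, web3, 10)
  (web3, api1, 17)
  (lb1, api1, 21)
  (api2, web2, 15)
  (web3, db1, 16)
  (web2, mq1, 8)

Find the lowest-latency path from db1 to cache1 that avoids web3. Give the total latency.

36

Routes from db1 to cache1 avoiding web3:
db1 - api2 - mq1 - cache1: 17 + 19 + 7 = 43
db1 - api2 - cache1: 17 + 19 = 36
db1 - api2 - api1 - lb1 - mq1 - cache1: 17 + 18 + 21 + 22 + 7 = 85
db1 - api2 - web2 - mq1 - cache1: 17 + 15 + 8 + 7 = 47
The minimum is 36 ms.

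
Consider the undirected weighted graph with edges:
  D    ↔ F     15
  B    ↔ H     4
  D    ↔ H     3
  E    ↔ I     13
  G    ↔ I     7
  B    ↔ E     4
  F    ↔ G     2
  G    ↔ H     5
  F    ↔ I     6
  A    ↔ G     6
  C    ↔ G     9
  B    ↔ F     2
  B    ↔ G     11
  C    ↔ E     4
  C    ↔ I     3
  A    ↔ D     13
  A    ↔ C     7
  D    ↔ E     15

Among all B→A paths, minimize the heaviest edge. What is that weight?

6

A few of the B→A routes:
B → F → G → A: max(2, 2, 6) = 6
B → E → C → A: max(4, 4, 7) = 7
B → E → C → I → F → G → A: max(4, 4, 3, 6, 2, 6) = 6
B → E → C → I → G → A: max(4, 4, 3, 7, 6) = 7
B → H → G → A: max(4, 5, 6) = 6
Smallest bottleneck: 6.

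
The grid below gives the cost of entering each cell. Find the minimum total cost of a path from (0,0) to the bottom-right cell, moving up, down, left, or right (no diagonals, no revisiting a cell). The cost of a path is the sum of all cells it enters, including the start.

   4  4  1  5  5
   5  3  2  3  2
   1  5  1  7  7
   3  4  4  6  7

Cheapest: [0,0] -> [0,1] -> [0,2] -> [1,2] -> [2,2] -> [3,2] -> [3,3] -> [3,4]
  4 + 4 + 1 + 2 + 1 + 4 + 6 + 7 = 29

29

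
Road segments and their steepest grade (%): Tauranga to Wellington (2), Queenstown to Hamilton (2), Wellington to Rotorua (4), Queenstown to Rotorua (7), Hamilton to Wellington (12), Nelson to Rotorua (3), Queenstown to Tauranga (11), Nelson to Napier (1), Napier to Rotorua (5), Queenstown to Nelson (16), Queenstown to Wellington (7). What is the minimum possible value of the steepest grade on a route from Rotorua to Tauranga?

Some routes from Rotorua to Tauranga:
Rotorua -> Queenstown -> Tauranga: max(7, 11) = 11
Rotorua -> Wellington -> Tauranga: max(4, 2) = 4
Rotorua -> Queenstown -> Hamilton -> Wellington -> Tauranga: max(7, 2, 12, 2) = 12
Rotorua -> Wellington -> Queenstown -> Tauranga: max(4, 7, 11) = 11
Rotorua -> Wellington -> Hamilton -> Queenstown -> Tauranga: max(4, 12, 2, 11) = 12
Rotorua -> Queenstown -> Wellington -> Tauranga: max(7, 7, 2) = 7
The minimum achievable maximum is 4%.

4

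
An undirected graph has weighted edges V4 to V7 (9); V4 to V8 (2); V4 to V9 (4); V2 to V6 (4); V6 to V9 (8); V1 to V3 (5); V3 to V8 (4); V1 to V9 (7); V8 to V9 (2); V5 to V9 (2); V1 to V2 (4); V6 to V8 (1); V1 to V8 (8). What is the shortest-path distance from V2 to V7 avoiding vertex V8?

24

Candidate routes:
V2→V6→V9→V4→V7: 4 + 8 + 4 + 9 = 25
V2→V1→V9→V4→V7: 4 + 7 + 4 + 9 = 24
Shortest: 24.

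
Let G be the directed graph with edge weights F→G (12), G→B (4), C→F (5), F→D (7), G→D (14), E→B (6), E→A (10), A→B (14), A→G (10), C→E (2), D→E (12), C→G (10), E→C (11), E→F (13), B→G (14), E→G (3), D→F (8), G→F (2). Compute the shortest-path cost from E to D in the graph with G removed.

Paths from E to D avoiding G:
E - C - F - D: 11 + 5 + 7 = 23
E - F - D: 13 + 7 = 20
The minimum is 20.

20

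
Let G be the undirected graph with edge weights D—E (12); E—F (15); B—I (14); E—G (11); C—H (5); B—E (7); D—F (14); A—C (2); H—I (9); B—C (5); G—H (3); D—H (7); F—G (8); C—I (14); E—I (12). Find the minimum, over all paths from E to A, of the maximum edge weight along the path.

Checking several routes:
E → B → C → A: max(7, 5, 2) = 7
E → D → H → C → A: max(12, 7, 5, 2) = 12
E → I → H → C → A: max(12, 9, 5, 2) = 12
E → B → I → H → C → A: max(7, 14, 9, 5, 2) = 14
E → G → H → C → A: max(11, 3, 5, 2) = 11
Smallest bottleneck: 7.

7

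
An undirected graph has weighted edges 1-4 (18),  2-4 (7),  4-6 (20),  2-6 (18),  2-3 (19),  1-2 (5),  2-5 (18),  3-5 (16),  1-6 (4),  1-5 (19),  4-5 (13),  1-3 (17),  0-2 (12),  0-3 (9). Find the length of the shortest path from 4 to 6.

16

Checking several routes:
4 -> 2 -> 1 -> 6: 7 + 5 + 4 = 16
4 -> 2 -> 6: 7 + 18 = 25
4 -> 1 -> 6: 18 + 4 = 22
4 -> 6: 20
The minimum is 16.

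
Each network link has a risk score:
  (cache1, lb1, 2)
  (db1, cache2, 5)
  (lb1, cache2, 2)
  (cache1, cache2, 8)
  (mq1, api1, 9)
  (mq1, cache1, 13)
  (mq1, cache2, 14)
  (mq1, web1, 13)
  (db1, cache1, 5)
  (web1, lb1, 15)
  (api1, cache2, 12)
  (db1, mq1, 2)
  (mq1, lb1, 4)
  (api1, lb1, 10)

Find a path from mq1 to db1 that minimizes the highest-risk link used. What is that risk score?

Comparing a few candidate routes:
mq1 -> lb1 -> cache2 -> db1: max(4, 2, 5) = 5
mq1 -> lb1 -> cache1 -> cache2 -> db1: max(4, 2, 8, 5) = 8
mq1 -> lb1 -> cache2 -> cache1 -> db1: max(4, 2, 8, 5) = 8
mq1 -> api1 -> lb1 -> cache2 -> db1: max(9, 10, 2, 5) = 10
mq1 -> db1: max(2) = 2
mq1 -> lb1 -> cache1 -> db1: max(4, 2, 5) = 5
The minimum achievable maximum is 2.

2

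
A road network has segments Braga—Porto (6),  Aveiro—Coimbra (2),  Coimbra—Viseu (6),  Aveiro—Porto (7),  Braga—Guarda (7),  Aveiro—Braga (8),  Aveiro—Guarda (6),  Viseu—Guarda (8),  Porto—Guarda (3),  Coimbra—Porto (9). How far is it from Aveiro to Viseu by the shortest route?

Comparing a few candidate routes:
Aveiro - Porto - Guarda - Viseu: 7 + 3 + 8 = 18
Aveiro - Coimbra - Viseu: 2 + 6 = 8
Aveiro - Guarda - Viseu: 6 + 8 = 14
Shortest: 8.

8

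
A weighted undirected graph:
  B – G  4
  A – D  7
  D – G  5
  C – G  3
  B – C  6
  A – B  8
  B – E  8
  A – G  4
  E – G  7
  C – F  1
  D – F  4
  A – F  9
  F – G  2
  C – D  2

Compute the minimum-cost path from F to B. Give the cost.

A few of the F→B routes:
F -> C -> G -> B: 1 + 3 + 4 = 8
F -> D -> C -> B: 4 + 2 + 6 = 12
F -> C -> D -> G -> B: 1 + 2 + 5 + 4 = 12
F -> G -> C -> B: 2 + 3 + 6 = 11
F -> G -> B: 2 + 4 = 6
F -> C -> B: 1 + 6 = 7
Shortest: 6.

6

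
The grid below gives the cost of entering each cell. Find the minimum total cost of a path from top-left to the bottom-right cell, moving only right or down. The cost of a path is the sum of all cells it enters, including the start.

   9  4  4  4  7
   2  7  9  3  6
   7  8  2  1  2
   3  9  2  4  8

35

Path [0,0] → [0,1] → [0,2] → [0,3] → [1,3] → [2,3] → [2,4] → [3,4]: 9 + 4 + 4 + 4 + 3 + 1 + 2 + 8 = 35.
(Top row then right column would cost 44.)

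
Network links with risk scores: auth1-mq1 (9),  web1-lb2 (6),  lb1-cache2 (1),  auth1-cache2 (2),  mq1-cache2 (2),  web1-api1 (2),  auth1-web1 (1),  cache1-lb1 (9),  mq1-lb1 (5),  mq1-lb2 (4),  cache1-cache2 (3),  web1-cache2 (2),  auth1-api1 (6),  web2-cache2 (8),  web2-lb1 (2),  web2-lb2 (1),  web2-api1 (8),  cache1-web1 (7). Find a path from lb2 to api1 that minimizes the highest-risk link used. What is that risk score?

2

A few of the lb2→api1 routes:
lb2→web2→lb1→cache2→web1→api1: max(1, 2, 1, 2, 2) = 2
lb2→web2→lb1→cache2→auth1→web1→api1: max(1, 2, 1, 2, 1, 2) = 2
lb2→mq1→cache2→web1→api1: max(4, 2, 2, 2) = 4
Smallest bottleneck: 2.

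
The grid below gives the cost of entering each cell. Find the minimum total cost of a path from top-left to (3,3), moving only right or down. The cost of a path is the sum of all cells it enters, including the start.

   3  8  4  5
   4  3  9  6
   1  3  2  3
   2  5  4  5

Best path: r0c0 → r1c0 → r2c0 → r2c1 → r2c2 → r2c3 → r3c3
Cost: 3 + 4 + 1 + 3 + 2 + 3 + 5 = 21

21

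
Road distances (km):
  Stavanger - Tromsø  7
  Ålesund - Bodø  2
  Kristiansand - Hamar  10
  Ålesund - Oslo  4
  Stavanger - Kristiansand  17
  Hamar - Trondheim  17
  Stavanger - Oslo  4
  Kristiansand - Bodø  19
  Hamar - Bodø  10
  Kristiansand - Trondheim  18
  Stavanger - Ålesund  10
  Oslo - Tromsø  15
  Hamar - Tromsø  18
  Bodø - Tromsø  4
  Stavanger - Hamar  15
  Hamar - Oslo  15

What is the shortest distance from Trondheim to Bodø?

27

Checking several routes:
Trondheim → Hamar → Tromsø → Bodø: 17 + 18 + 4 = 39
Trondheim → Kristiansand → Bodø: 18 + 19 = 37
Trondheim → Kristiansand → Hamar → Bodø: 18 + 10 + 10 = 38
Trondheim → Hamar → Oslo → Ålesund → Bodø: 17 + 15 + 4 + 2 = 38
Trondheim → Hamar → Bodø: 17 + 10 = 27
Best route has total 27 km.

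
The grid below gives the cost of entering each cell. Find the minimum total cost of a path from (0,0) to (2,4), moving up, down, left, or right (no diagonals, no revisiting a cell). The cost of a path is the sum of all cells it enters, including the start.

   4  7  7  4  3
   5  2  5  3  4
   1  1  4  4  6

One optimal route is (0,0) -> (1,0) -> (2,0) -> (2,1) -> (2,2) -> (2,3) -> (2,4).
Its cost is 4 + 5 + 1 + 1 + 4 + 4 + 6 = 25.

25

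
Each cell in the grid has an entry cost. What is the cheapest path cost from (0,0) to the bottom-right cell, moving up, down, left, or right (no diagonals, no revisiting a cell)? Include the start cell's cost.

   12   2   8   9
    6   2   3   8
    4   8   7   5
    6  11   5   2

33

Best path: r0c0 -> r0c1 -> r1c1 -> r1c2 -> r2c2 -> r2c3 -> r3c3
Cost: 12 + 2 + 2 + 3 + 7 + 5 + 2 = 33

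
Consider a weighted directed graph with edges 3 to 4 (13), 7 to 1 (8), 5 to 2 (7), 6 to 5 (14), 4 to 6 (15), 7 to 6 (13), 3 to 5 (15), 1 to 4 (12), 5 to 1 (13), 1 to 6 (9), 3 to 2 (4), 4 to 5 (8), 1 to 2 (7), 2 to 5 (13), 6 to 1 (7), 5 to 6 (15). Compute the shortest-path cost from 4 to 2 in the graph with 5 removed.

Paths from 4 to 2 avoiding 5:
4→6→1→2: 15 + 7 + 7 = 29
Shortest: 29.

29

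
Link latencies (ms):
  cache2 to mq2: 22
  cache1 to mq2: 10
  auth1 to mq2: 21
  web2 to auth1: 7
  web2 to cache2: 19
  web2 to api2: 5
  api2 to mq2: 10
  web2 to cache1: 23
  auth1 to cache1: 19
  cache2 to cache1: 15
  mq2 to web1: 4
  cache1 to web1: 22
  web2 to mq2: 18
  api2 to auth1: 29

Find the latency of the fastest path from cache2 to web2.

Some routes from cache2 to web2:
cache2 → mq2 → web2: 22 + 18 = 40
cache2 → mq2 → api2 → web2: 22 + 10 + 5 = 37
cache2 → web2: 19
cache2 → cache1 → web2: 15 + 23 = 38
Best route has total 19 ms.

19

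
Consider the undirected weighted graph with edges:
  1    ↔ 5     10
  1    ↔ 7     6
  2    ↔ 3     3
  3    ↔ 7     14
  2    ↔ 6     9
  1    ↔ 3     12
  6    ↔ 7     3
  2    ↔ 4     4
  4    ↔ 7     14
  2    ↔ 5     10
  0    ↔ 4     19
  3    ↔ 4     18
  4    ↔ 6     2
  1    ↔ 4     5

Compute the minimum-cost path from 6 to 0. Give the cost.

Comparing a few candidate routes:
6-4-0: 2 + 19 = 21
6-7-4-0: 3 + 14 + 19 = 36
6-2-4-0: 9 + 4 + 19 = 32
6-7-1-4-0: 3 + 6 + 5 + 19 = 33
6-7-1-3-2-4-0: 3 + 6 + 12 + 3 + 4 + 19 = 47
6-7-3-2-4-0: 3 + 14 + 3 + 4 + 19 = 43
Shortest: 21.

21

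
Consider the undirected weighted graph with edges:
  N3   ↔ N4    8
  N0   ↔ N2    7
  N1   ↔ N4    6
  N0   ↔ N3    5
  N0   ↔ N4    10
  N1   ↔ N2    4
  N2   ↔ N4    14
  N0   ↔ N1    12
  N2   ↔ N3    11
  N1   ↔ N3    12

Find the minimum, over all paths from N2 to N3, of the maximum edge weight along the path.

7

Checking several routes:
N2→N0→N3: max(7, 5) = 7
N2→N0→N4→N3: max(7, 10, 8) = 10
N2→N1→N4→N0→N3: max(4, 6, 10, 5) = 10
N2→N1→N4→N3: max(4, 6, 8) = 8
The minimum achievable maximum is 7.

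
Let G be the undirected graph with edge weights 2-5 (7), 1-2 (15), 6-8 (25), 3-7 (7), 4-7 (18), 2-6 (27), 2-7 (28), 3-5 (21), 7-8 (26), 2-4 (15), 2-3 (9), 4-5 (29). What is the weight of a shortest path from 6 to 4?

42

Some routes from 6 to 4:
6→2→4: 27 + 15 = 42
6→2→3→7→4: 27 + 9 + 7 + 18 = 61
6→2→5→4: 27 + 7 + 29 = 63
Shortest: 42.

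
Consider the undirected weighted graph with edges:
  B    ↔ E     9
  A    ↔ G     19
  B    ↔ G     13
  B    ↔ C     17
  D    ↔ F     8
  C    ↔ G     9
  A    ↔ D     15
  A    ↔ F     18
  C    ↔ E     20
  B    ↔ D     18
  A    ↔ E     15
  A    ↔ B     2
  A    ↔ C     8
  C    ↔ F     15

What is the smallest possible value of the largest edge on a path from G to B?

Comparing a few candidate routes:
G - C - A - E - B: max(9, 8, 15, 9) = 15
G - B: max(13) = 13
G - C - F - D - A - B: max(9, 15, 8, 15, 2) = 15
G - C - F - D - A - E - B: max(9, 15, 8, 15, 15, 9) = 15
G - C - A - B: max(9, 8, 2) = 9
G - C - B: max(9, 17) = 17
Best route has worst link 9.

9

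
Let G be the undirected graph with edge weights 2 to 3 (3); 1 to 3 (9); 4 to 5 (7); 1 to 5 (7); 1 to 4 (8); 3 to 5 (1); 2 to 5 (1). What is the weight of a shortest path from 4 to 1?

8

Paths from 4 to 1:
4→1: 8
4→5→3→1: 7 + 1 + 9 = 17
4→5→2→3→1: 7 + 1 + 3 + 9 = 20
4→5→1: 7 + 7 = 14
Best route has total 8.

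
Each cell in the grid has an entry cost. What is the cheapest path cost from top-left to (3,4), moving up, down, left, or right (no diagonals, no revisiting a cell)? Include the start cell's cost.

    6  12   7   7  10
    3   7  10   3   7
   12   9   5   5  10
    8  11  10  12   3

47

Cheapest: (0,0)→(1,0)→(1,1)→(1,2)→(1,3)→(2,3)→(2,4)→(3,4)
  6 + 3 + 7 + 10 + 3 + 5 + 10 + 3 = 47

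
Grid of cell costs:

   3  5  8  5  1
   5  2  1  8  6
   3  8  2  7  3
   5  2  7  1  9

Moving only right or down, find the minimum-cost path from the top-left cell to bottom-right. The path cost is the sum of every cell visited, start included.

30

Path (0,0) (0,1) (1,1) (1,2) (2,2) (2,3) (3,3) (3,4): 3 + 5 + 2 + 1 + 2 + 7 + 1 + 9 = 30.
(Top row then right column would cost 40.)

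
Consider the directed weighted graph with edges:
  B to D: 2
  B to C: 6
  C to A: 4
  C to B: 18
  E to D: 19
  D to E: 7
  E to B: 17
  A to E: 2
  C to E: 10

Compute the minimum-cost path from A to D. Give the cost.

Candidate routes:
A - E - D: 2 + 19 = 21
A - E - B - D: 2 + 17 + 2 = 21
Shortest: 21.

21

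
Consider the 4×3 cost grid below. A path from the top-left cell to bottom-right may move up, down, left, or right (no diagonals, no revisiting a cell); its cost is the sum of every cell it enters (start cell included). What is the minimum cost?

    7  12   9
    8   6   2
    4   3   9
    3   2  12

36

Cheapest: [0,0] [1,0] [2,0] [2,1] [3,1] [3,2]
  7 + 8 + 4 + 3 + 2 + 12 = 36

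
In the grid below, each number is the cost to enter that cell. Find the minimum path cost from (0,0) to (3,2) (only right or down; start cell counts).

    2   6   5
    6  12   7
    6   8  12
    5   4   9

32

Best path: (0,0) → (1,0) → (2,0) → (3,0) → (3,1) → (3,2)
Cost: 2 + 6 + 6 + 5 + 4 + 9 = 32
For comparison, the top-then-right route costs 41.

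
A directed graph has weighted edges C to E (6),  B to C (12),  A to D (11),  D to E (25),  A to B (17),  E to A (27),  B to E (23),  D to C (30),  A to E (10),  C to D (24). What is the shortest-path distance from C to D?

Candidate routes:
C-D: 24
C-E-A-D: 6 + 27 + 11 = 44
The minimum is 24.

24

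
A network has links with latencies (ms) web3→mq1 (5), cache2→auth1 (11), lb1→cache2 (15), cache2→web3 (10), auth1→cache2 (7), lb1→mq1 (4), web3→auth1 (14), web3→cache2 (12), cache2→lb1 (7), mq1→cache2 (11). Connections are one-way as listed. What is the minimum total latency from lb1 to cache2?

15

Paths from lb1 to cache2:
lb1→mq1→cache2: 4 + 11 = 15
lb1→cache2: 15
The minimum is 15 ms.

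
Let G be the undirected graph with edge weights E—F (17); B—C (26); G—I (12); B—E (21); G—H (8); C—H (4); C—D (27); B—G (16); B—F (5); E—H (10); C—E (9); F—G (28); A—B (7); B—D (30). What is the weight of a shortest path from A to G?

Some routes from A to G:
A - B - E - C - H - G: 7 + 21 + 9 + 4 + 8 = 49
A - B - G: 7 + 16 = 23
A - B - E - H - G: 7 + 21 + 10 + 8 = 46
A - B - F - E - H - G: 7 + 5 + 17 + 10 + 8 = 47
A - B - F - G: 7 + 5 + 28 = 40
A - B - C - H - G: 7 + 26 + 4 + 8 = 45
Best route has total 23.

23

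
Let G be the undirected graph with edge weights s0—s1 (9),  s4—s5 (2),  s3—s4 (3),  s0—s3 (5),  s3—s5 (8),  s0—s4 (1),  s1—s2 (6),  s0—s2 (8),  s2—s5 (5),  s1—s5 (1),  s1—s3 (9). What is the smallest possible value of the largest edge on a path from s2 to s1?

Checking several routes:
s2 -> s0 -> s4 -> s5 -> s1: max(8, 1, 2, 1) = 8
s2 -> s1: max(6) = 6
s2 -> s0 -> s4 -> s3 -> s5 -> s1: max(8, 1, 3, 8, 1) = 8
s2 -> s0 -> s3 -> s5 -> s1: max(8, 5, 8, 1) = 8
s2 -> s5 -> s1: max(5, 1) = 5
s2 -> s0 -> s3 -> s4 -> s5 -> s1: max(8, 5, 3, 2, 1) = 8
The minimum achievable maximum is 5.

5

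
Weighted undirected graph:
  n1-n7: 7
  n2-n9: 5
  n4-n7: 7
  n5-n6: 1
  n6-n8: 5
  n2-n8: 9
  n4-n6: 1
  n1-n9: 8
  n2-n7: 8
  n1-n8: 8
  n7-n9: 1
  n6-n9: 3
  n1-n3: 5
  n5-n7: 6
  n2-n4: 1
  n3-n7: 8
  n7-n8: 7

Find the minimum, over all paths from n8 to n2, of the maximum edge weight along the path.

Comparing a few candidate routes:
n8→n6→n9→n2: max(5, 3, 5) = 5
n8→n6→n5→n7→n9→n2: max(5, 1, 6, 1, 5) = 6
n8→n6→n4→n2: max(5, 1, 1) = 5
Best route has worst link 5.

5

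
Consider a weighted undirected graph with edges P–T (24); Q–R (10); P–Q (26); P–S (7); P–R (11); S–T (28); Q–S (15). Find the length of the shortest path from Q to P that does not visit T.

21

Candidate routes:
Q-P: 26
Q-R-P: 10 + 11 = 21
Q-S-P: 15 + 7 = 22
Best route has total 21.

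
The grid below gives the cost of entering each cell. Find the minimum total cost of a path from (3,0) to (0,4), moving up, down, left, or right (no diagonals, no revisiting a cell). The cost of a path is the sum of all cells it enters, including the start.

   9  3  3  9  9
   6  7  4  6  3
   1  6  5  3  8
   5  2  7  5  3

Take (3,0) (2,0) (2,1) (2,2) (2,3) (1,3) (1,4) (0,4) for a total of 5 + 1 + 6 + 5 + 3 + 6 + 3 + 9 = 38.

38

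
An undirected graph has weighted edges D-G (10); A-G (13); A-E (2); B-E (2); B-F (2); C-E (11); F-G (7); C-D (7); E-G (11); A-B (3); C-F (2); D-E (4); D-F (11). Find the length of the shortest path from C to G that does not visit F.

17

Checking several routes:
C - D - G: 7 + 10 = 17
C - D - E - G: 7 + 4 + 11 = 22
C - E - G: 11 + 11 = 22
Best route has total 17.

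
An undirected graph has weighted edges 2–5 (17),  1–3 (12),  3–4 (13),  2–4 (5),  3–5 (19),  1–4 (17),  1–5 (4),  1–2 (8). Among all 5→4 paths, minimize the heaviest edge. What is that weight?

A few of the 5→4 routes:
5 → 1 → 4: max(4, 17) = 17
5 → 1 → 3 → 4: max(4, 12, 13) = 13
5 → 2 → 4: max(17, 5) = 17
5 → 2 → 1 → 4: max(17, 8, 17) = 17
5 → 2 → 1 → 3 → 4: max(17, 8, 12, 13) = 17
5 → 1 → 2 → 4: max(4, 8, 5) = 8
Smallest bottleneck: 8.

8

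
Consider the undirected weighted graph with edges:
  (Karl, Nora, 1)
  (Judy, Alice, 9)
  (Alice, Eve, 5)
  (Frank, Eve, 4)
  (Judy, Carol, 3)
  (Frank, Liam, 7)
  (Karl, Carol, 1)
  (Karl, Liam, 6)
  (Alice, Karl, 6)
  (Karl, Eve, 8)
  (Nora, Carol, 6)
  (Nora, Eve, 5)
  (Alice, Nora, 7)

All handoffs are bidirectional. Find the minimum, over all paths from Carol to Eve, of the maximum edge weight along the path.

5

Comparing a few candidate routes:
Carol -> Nora -> Karl -> Alice -> Eve: max(6, 1, 6, 5) = 6
Carol -> Karl -> Nora -> Eve: max(1, 1, 5) = 5
Carol -> Karl -> Alice -> Eve: max(1, 6, 5) = 6
Carol -> Nora -> Eve: max(6, 5) = 6
The minimum achievable maximum is 5.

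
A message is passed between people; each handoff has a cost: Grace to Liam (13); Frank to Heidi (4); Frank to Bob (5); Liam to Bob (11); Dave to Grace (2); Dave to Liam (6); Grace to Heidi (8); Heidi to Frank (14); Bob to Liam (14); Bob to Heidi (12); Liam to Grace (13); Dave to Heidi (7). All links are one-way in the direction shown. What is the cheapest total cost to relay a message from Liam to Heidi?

Paths from Liam to Heidi:
Liam-Bob-Heidi: 11 + 12 = 23
Liam-Grace-Heidi: 13 + 8 = 21
Best route has total 21.

21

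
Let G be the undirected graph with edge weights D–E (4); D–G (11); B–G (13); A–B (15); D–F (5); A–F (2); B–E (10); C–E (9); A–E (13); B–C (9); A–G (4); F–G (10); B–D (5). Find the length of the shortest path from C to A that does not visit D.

22

Checking several routes:
C → E → A: 9 + 13 = 22
C → B → A: 9 + 15 = 24
C → B → E → A: 9 + 10 + 13 = 32
C → B → G → A: 9 + 13 + 4 = 26
Shortest: 22.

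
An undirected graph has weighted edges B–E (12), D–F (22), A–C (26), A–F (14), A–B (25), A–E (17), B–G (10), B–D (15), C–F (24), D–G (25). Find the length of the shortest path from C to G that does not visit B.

71

Routes from C to G avoiding B:
C-A-F-D-G: 26 + 14 + 22 + 25 = 87
C-F-D-G: 24 + 22 + 25 = 71
The minimum is 71.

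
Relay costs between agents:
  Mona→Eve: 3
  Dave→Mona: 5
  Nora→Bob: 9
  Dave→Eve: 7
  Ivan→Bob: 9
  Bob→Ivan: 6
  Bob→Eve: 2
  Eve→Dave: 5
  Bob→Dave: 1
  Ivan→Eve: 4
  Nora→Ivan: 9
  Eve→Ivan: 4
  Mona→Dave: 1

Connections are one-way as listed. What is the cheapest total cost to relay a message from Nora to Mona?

Comparing a few candidate routes:
Nora -> Bob -> Eve -> Dave -> Mona: 9 + 2 + 5 + 5 = 21
Nora -> Bob -> Dave -> Mona: 9 + 1 + 5 = 15
Nora -> Ivan -> Bob -> Dave -> Mona: 9 + 9 + 1 + 5 = 24
Nora -> Ivan -> Eve -> Dave -> Mona: 9 + 4 + 5 + 5 = 23
The minimum is 15.

15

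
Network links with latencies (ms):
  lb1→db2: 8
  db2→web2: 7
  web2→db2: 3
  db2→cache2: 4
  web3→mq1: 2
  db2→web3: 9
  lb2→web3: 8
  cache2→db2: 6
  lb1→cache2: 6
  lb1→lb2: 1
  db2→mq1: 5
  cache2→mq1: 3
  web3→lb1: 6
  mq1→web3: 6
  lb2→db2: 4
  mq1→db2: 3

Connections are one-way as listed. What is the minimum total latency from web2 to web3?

Candidate routes:
web2 - db2 - web3: 3 + 9 = 12
web2 - db2 - mq1 - web3: 3 + 5 + 6 = 14
web2 - db2 - cache2 - mq1 - web3: 3 + 4 + 3 + 6 = 16
The minimum is 12 ms.

12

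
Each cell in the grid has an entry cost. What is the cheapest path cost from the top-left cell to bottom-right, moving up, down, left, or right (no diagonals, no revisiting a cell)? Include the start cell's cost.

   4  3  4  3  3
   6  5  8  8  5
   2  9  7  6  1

Take r0c0 r0c1 r0c2 r0c3 r0c4 r1c4 r2c4 for a total of 4 + 3 + 4 + 3 + 3 + 5 + 1 = 23.

23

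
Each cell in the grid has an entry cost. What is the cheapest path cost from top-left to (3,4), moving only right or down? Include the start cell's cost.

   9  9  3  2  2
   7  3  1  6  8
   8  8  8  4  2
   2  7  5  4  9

Best path: (0,0) (1,0) (1,1) (1,2) (1,3) (2,3) (2,4) (3,4)
Cost: 9 + 7 + 3 + 1 + 6 + 4 + 2 + 9 = 41
(Top row then right column would cost 44.)

41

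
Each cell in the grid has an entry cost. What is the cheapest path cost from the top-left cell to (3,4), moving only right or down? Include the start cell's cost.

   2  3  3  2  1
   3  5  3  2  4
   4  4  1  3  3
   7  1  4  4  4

22

One optimal route is [0,0] -> [0,1] -> [0,2] -> [0,3] -> [0,4] -> [1,4] -> [2,4] -> [3,4].
Its cost is 2 + 3 + 3 + 2 + 1 + 4 + 3 + 4 = 22.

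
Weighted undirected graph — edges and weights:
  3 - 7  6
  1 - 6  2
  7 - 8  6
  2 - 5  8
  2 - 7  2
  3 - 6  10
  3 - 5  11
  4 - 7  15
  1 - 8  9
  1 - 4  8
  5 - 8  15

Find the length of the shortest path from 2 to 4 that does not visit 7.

39

Candidate routes:
2 - 5 - 3 - 6 - 1 - 4: 8 + 11 + 10 + 2 + 8 = 39
2 - 5 - 8 - 1 - 4: 8 + 15 + 9 + 8 = 40
The minimum is 39.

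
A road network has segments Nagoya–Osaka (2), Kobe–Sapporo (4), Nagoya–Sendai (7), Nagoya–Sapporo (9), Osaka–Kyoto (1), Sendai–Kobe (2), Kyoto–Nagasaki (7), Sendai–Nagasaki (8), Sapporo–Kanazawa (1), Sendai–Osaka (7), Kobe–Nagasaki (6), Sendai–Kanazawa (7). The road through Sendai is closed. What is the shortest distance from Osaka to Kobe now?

14

Routes from Osaka to Kobe avoiding Sendai:
Osaka-Kyoto-Nagasaki-Kobe: 1 + 7 + 6 = 14
Osaka-Nagoya-Sapporo-Kobe: 2 + 9 + 4 = 15
Shortest: 14 km.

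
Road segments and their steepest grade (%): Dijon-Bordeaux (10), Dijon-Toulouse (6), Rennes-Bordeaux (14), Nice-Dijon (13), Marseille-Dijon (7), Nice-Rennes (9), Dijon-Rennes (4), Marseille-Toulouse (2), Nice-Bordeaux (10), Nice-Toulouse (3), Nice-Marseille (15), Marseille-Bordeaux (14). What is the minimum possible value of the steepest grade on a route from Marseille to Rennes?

6

Some routes from Marseille to Rennes:
Marseille - Toulouse - Dijon - Rennes: max(2, 6, 4) = 6
Marseille - Dijon - Rennes: max(7, 4) = 7
Marseille - Dijon - Bordeaux - Nice - Rennes: max(7, 10, 10, 9) = 10
Marseille - Toulouse - Nice - Rennes: max(2, 3, 9) = 9
Marseille - Dijon - Toulouse - Nice - Rennes: max(7, 6, 3, 9) = 9
Best route has worst link 6%.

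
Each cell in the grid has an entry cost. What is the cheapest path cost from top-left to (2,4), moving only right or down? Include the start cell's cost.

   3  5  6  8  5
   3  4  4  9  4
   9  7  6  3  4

27

Take (0,0)→(1,0)→(1,1)→(1,2)→(2,2)→(2,3)→(2,4) for a total of 3 + 3 + 4 + 4 + 6 + 3 + 4 = 27.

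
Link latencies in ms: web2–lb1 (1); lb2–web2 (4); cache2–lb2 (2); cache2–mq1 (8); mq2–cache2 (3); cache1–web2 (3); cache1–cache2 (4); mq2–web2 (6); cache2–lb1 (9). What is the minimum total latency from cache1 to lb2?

A few of the cache1→lb2 routes:
cache1→web2→lb2: 3 + 4 = 7
cache1→cache2→lb2: 4 + 2 = 6
cache1→web2→mq2→cache2→lb2: 3 + 6 + 3 + 2 = 14
The minimum is 6 ms.

6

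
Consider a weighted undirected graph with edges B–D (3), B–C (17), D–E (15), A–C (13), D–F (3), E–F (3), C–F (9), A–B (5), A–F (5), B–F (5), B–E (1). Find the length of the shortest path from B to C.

Checking several routes:
B-A-C: 5 + 13 = 18
B-E-F-C: 1 + 3 + 9 = 13
B-C: 17
B-D-F-C: 3 + 3 + 9 = 15
B-F-C: 5 + 9 = 14
Shortest: 13.

13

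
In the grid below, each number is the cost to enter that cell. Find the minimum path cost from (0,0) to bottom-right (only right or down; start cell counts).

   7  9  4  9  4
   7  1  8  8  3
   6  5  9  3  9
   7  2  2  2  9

Best path: [0,0] -> [1,0] -> [1,1] -> [2,1] -> [3,1] -> [3,2] -> [3,3] -> [3,4]
Cost: 7 + 7 + 1 + 5 + 2 + 2 + 2 + 9 = 35

35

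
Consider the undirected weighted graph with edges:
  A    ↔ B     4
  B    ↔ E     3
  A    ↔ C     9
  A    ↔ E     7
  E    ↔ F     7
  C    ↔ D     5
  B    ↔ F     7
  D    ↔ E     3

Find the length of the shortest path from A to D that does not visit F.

10

Paths from A to D avoiding F:
A - E - D: 7 + 3 = 10
A - C - D: 9 + 5 = 14
A - B - E - D: 4 + 3 + 3 = 10
Shortest: 10.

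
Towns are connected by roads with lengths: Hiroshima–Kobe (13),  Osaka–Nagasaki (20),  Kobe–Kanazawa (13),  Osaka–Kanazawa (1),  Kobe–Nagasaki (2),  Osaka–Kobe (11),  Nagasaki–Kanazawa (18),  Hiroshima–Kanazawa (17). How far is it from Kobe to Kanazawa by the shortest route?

Comparing a few candidate routes:
Kobe→Kanazawa: 13
Kobe→Nagasaki→Osaka→Kanazawa: 2 + 20 + 1 = 23
Kobe→Osaka→Kanazawa: 11 + 1 = 12
Kobe→Nagasaki→Kanazawa: 2 + 18 = 20
The minimum is 12.

12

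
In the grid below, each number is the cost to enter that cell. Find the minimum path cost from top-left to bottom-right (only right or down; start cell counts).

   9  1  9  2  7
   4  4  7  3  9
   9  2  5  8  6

One optimal route is r0c0 -> r0c1 -> r1c1 -> r2c1 -> r2c2 -> r2c3 -> r2c4.
Its cost is 9 + 1 + 4 + 2 + 5 + 8 + 6 = 35.

35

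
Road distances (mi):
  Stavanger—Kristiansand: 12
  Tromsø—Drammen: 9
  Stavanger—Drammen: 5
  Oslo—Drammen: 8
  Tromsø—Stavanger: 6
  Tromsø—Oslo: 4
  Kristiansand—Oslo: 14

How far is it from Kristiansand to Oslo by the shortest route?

14

Some routes from Kristiansand to Oslo:
Kristiansand-Stavanger-Drammen-Oslo: 12 + 5 + 8 = 25
Kristiansand-Oslo: 14
Kristiansand-Stavanger-Tromsø-Oslo: 12 + 6 + 4 = 22
Best route has total 14 mi.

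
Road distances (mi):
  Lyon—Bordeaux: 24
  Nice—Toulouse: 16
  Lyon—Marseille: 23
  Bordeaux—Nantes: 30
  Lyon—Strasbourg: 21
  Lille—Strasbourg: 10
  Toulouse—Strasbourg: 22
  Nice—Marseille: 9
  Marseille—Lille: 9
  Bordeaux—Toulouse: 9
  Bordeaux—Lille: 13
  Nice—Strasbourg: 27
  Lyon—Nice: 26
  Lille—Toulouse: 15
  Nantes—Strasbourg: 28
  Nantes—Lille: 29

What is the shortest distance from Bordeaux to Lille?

13

Some routes from Bordeaux to Lille:
Bordeaux-Toulouse-Nice-Marseille-Lille: 9 + 16 + 9 + 9 = 43
Bordeaux-Lille: 13
Bordeaux-Toulouse-Strasbourg-Lille: 9 + 22 + 10 = 41
Bordeaux-Lyon-Strasbourg-Lille: 24 + 21 + 10 = 55
Bordeaux-Toulouse-Lille: 9 + 15 = 24
Shortest: 13 mi.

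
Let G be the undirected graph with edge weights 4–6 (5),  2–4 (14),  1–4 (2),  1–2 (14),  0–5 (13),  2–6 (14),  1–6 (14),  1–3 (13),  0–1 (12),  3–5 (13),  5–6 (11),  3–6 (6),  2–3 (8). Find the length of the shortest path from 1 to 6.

Some routes from 1 to 6:
1 → 2 → 6: 14 + 14 = 28
1 → 3 → 6: 13 + 6 = 19
1 → 4 → 6: 2 + 5 = 7
1 → 6: 14
Best route has total 7.

7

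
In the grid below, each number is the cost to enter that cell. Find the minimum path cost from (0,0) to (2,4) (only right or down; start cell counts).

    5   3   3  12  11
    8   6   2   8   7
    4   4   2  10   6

31

Cheapest: r0c0→r0c1→r0c2→r1c2→r2c2→r2c3→r2c4
  5 + 3 + 3 + 2 + 2 + 10 + 6 = 31
For comparison, the top-then-right route costs 47.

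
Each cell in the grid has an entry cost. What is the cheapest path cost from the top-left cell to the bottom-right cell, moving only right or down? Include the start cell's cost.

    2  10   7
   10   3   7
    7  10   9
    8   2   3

One optimal route is (0,0)→(0,1)→(1,1)→(2,1)→(3,1)→(3,2).
Its cost is 2 + 10 + 3 + 10 + 2 + 3 = 30.
(Top row then right column would cost 38.)

30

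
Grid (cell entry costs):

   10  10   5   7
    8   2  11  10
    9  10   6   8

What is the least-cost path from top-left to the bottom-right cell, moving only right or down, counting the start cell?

Path [0,0]→[1,0]→[1,1]→[2,1]→[2,2]→[2,3]: 10 + 8 + 2 + 10 + 6 + 8 = 44.
For comparison, the top-then-right route costs 50.

44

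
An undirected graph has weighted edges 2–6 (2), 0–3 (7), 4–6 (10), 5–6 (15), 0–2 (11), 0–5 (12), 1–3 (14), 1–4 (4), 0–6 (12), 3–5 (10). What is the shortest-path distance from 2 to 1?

16

Some routes from 2 to 1:
2 - 6 - 0 - 3 - 1: 2 + 12 + 7 + 14 = 35
2 - 6 - 4 - 1: 2 + 10 + 4 = 16
2 - 0 - 3 - 1: 11 + 7 + 14 = 32
The minimum is 16.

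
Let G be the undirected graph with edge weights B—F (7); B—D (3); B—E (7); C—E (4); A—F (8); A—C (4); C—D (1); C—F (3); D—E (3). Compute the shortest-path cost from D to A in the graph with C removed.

Routes from D to A avoiding C:
D→B→F→A: 3 + 7 + 8 = 18
D→E→B→F→A: 3 + 7 + 7 + 8 = 25
Shortest: 18.

18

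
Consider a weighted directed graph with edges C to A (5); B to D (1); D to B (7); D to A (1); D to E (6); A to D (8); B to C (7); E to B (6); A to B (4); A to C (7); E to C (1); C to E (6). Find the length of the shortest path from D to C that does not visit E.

8

Candidate routes:
D -> A -> B -> C: 1 + 4 + 7 = 12
D -> A -> C: 1 + 7 = 8
D -> B -> C: 7 + 7 = 14
The minimum is 8.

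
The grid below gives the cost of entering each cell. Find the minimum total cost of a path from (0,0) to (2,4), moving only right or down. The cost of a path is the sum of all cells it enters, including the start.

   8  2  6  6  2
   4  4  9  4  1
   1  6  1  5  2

Best path: (0,0)→(0,1)→(0,2)→(0,3)→(0,4)→(1,4)→(2,4)
Cost: 8 + 2 + 6 + 6 + 2 + 1 + 2 = 27

27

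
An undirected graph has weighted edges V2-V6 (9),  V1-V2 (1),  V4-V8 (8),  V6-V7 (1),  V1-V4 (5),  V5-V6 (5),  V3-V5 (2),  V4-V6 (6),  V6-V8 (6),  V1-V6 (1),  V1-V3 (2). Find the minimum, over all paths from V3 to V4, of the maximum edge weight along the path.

5

Checking several routes:
V3→V5→V6→V8→V4: max(2, 5, 6, 8) = 8
V3→V1→V6→V8→V4: max(2, 1, 6, 8) = 8
V3→V5→V6→V1→V4: max(2, 5, 1, 5) = 5
V3→V5→V6→V4: max(2, 5, 6) = 6
V3→V1→V6→V4: max(2, 1, 6) = 6
V3→V1→V4: max(2, 5) = 5
Best route has worst link 5.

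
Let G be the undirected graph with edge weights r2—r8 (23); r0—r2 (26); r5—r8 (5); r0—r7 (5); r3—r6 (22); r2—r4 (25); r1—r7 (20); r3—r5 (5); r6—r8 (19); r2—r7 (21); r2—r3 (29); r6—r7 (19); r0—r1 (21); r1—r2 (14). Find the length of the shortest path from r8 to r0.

43

Some routes from r8 to r0:
r8→r2→r0: 23 + 26 = 49
r8→r2→r1→r0: 23 + 14 + 21 = 58
r8→r6→r7→r0: 19 + 19 + 5 = 43
r8→r2→r7→r0: 23 + 21 + 5 = 49
r8→r5→r3→r6→r7→r0: 5 + 5 + 22 + 19 + 5 = 56
Shortest: 43.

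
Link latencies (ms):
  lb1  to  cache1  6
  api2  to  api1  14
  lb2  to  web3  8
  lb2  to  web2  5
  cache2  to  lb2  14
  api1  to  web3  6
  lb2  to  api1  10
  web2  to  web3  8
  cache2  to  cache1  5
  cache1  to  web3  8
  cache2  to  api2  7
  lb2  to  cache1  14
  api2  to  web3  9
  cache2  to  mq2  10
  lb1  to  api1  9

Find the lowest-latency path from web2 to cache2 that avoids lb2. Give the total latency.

21

A few of the web2→cache2 routes:
web2 - web3 - cache1 - cache2: 8 + 8 + 5 = 21
web2 - web3 - api2 - cache2: 8 + 9 + 7 = 24
web2 - web3 - api1 - lb1 - cache1 - cache2: 8 + 6 + 9 + 6 + 5 = 34
web2 - web3 - api1 - api2 - cache2: 8 + 6 + 14 + 7 = 35
Shortest: 21 ms.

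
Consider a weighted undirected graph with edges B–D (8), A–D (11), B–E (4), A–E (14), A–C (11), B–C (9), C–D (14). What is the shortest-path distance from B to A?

18

Comparing a few candidate routes:
B-D-A: 8 + 11 = 19
B-C-A: 9 + 11 = 20
B-E-A: 4 + 14 = 18
B-D-C-A: 8 + 14 + 11 = 33
The minimum is 18.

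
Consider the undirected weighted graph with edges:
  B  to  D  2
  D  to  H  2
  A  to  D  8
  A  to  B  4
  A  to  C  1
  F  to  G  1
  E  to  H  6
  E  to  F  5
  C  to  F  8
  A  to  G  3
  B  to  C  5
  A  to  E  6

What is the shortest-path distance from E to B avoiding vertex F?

Checking several routes:
E - H - D - B: 6 + 2 + 2 = 10
E - A - C - B: 6 + 1 + 5 = 12
E - A - D - B: 6 + 8 + 2 = 16
E - A - B: 6 + 4 = 10
The minimum is 10.

10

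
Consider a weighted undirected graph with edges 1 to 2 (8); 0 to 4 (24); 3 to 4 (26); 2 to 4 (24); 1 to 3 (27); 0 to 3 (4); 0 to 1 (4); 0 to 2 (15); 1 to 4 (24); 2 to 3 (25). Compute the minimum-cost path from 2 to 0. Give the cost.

12

Some routes from 2 to 0:
2 - 1 - 0: 8 + 4 = 12
2 - 3 - 0: 25 + 4 = 29
2 - 0: 15
Best route has total 12.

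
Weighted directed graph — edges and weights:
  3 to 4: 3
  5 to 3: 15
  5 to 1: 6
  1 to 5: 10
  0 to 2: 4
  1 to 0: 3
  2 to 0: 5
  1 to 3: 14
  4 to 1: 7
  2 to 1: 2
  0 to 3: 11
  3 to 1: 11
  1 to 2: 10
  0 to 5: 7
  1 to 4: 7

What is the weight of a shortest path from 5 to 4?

Some routes from 5 to 4:
5 - 1 - 3 - 4: 6 + 14 + 3 = 23
5 - 1 - 4: 6 + 7 = 13
5 - 1 - 0 - 3 - 4: 6 + 3 + 11 + 3 = 23
5 - 3 - 4: 15 + 3 = 18
The minimum is 13.

13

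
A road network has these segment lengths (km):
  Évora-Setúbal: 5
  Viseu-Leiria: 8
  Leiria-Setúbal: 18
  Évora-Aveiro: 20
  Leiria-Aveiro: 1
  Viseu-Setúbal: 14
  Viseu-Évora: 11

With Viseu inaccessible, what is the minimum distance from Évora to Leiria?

Routes from Évora to Leiria avoiding Viseu:
Évora → Aveiro → Leiria: 20 + 1 = 21
Évora → Setúbal → Leiria: 5 + 18 = 23
The minimum is 21 km.

21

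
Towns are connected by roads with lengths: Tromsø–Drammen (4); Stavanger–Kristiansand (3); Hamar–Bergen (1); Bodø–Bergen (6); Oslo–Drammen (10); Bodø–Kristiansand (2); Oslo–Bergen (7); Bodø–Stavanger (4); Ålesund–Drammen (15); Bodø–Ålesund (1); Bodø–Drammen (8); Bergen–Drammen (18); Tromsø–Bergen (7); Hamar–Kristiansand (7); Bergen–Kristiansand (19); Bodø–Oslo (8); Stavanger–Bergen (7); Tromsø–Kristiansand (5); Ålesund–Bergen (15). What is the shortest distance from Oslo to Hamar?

8

Comparing a few candidate routes:
Oslo -> Bodø -> Kristiansand -> Hamar: 8 + 2 + 7 = 17
Oslo -> Bodø -> Bergen -> Hamar: 8 + 6 + 1 = 15
Oslo -> Bergen -> Hamar: 7 + 1 = 8
The minimum is 8.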